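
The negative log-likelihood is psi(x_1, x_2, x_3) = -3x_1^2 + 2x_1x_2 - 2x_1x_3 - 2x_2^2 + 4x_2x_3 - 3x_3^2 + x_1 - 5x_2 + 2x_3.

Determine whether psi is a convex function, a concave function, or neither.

psi is quadratic, so its Hessian is the constant matrix H = [[-6, 2, -2], [2, -4, 4], [-2, 4, -6]].
Leading principal minors: -6, 20, -40.
Signs alternate −, +, − ⇒ H ≺ 0 ⇒ concave.

concave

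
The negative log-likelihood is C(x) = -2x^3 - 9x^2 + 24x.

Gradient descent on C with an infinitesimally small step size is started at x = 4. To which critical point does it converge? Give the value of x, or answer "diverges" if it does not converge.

C'(x) = -6(x - 1)(x + 4), so C'(4) = -144.
Gradient descent moves in the -C' direction, i.e. x is increasing.
There is no critical point above x=4, and C' keeps the same sign, so the iterate runs off to +∞.

diverges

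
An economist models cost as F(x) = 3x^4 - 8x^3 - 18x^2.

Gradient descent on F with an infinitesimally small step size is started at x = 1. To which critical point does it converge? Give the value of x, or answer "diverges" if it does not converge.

F'(x) = 12x(x - 3)(x + 1), so F'(1) = -48.
Gradient descent moves in the -F' direction, i.e. x is increasing.
The nearest critical point in that direction is x = 3, where F'' = 144 > 0 (a local minimum). The iterate converges there.

3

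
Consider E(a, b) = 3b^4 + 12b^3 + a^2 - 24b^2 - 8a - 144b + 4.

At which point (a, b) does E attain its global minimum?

(4, 2)

E(a,b) separates as P(a) + Q(b) + 4, so its minimum is min P + min Q + 4.
P'(a) = 2a - 8 vanishes at a ∈ {4}; Q'(b) = 12(b - 2)(b + 2)(b + 3) vanishes at b ∈ {-3, -2, 2}.
Local minima of P (where P''>0): P(4)=-16. Local minima of Q: Q(-3)=135, Q(2)=-240.
So the global minimum of E is P(4) + Q(2) + 4 = -16 − 240 + 4 = -252, attained at (4, 2).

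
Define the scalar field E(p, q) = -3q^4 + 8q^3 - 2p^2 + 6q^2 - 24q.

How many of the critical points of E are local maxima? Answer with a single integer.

E separates as a function of p plus a function of q, so ∇E=0 decouples.
∂E/∂p = -4p = 0 at p ∈ {0}; ∂E/∂q = -12(q - 2)(q - 1)(q + 1) = 0 at q ∈ {-1, 1, 2}.
The Hessian is diagonal: diag(E_pp, E_qq). Second derivatives: E_pp(0)=-4; E_qq(-1)=-72, E_qq(1)=24, E_qq(2)=-36.
Local maxima occur where both diagonal entries negative: (0, -1), (0, 2). Count: 2.

2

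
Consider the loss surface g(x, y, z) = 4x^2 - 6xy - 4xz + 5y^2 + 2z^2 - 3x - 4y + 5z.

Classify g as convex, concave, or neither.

g is quadratic, so its Hessian is the constant matrix H = [[8, -6, -4], [-6, 10, 0], [-4, 0, 4]].
Leading principal minors: 8, 44, 16.
All positive ⇒ H ≻ 0 ⇒ convex.

convex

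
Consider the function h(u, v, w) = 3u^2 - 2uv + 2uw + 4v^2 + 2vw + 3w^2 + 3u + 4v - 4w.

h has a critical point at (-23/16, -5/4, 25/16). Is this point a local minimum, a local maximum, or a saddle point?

The Hessian is constant: H = [[6, -2, 2], [-2, 8, 2], [2, 2, 6]].
Leading principal minors: Δ₁ = 6, Δ₂ = 44, Δ₃ = 192.
All leading minors are positive, so H is positive definite: a local minimum.

local minimum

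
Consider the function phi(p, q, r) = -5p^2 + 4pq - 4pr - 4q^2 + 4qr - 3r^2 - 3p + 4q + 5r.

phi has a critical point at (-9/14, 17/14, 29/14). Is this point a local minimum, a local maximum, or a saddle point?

local maximum

The Hessian is constant: H = [[-10, 4, -4], [4, -8, 4], [-4, 4, -6]].
Leading principal minors: Δ₁ = -10, Δ₂ = 64, Δ₃ = -224.
The minors alternate sign starting negative (−, +, −), so H is negative definite: a local maximum.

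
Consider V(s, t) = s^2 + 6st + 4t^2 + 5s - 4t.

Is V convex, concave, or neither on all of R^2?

V is quadratic, so its Hessian is the constant matrix H = [[2, 6], [6, 8]].
det(H) = -20, tr(H) = 10.
det(H) < 0, so H is indefinite: neither convex nor concave.

neither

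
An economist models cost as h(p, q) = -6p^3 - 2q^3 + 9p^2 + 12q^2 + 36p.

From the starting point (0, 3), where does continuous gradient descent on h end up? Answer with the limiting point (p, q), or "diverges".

(-1, 0)

h is separable, so gradient descent decouples: p follows -∂h/∂p, q follows -∂h/∂q.
∂h/∂p = -18(p - 2)(p + 1); at p=0 this is 36, so p decreases.
∂h/∂q = -6q(q - 4); at q=3 this is 18, so q decreases.
p converges to its nearest critical value -1 (a local min of the p-part); q converges to 0. The iterate converges to (-1, 0).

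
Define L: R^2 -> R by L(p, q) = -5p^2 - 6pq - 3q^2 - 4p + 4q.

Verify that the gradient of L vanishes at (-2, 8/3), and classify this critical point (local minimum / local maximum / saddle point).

∇L = (-10p - 6q - 4, -6p - 6q + 4); substituting (-2, 8/3) gives ∇L = (0, 0), so (-2, 8/3) is indeed a critical point.
The Hessian of L is constant: H = [[-10, -6], [-6, -6]].
det(H) = (-10)·(-6) − (-6)² = 24.
det(H) > 0 and tr(H) = -16 < 0, so H is negative definite and the point is a local maximum.

local maximum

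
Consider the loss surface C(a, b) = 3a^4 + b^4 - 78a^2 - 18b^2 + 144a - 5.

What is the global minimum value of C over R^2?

-1142

C(a,b) separates as P(a) + Q(b) − 5, so its minimum is min P + min Q − 5.
P'(a) = 12(a - 3)(a - 1)(a + 4) vanishes at a ∈ {-4, 1, 3}; Q'(b) = 4b(b - 3)(b + 3) vanishes at b ∈ {-3, 0, 3}.
Local minima of P (where P''>0): P(-4)=-1056, P(3)=-27. Local minima of Q: Q(-3)=-81, Q(3)=-81.
So the global minimum of C is P(-4) + Q(-3) − 5 = -1056 − 81 − 5 = -1142, attained at (-4, -3).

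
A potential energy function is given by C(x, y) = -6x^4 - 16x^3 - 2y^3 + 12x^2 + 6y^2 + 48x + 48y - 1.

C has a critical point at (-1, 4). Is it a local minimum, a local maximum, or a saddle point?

The mixed partial ∂²C/∂x∂y is 0, so the Hessian at any point is diag(C_xx, C_yy) = diag(24(-3x^2 - 4x + 1), 12(-y + 1)).
At (-1, 4): H = diag(48, -36).
The eigenvalues have opposite signs, so H is indefinite: a saddle point.

saddle point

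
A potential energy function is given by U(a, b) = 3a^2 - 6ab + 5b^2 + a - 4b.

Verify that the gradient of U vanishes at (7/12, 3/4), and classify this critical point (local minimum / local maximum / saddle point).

local minimum

∇U = (6a - 6b + 1, -6a + 10b - 4); substituting (7/12, 3/4) gives ∇U = (0, 0), so (7/12, 3/4) is indeed a critical point.
The Hessian of U is constant: H = [[6, -6], [-6, 10]].
det(H) = 6·10 − (-6)² = 24.
det(H) > 0 and tr(H) = 16 > 0, so H is positive definite and the point is a local minimum.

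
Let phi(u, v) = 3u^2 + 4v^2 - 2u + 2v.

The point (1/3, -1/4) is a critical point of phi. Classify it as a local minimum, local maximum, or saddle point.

local minimum

The Hessian of phi is constant: H = [[6, 0], [0, 8]].
det(H) = 6·8 − 0² = 48.
det(H) > 0 and tr(H) = 14 > 0, so H is positive definite and the point is a local minimum.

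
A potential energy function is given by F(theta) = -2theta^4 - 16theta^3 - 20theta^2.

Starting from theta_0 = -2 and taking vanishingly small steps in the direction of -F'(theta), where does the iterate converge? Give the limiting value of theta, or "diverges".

F'(theta) = -8theta(theta + 1)(theta + 5), so F'(-2) = -48.
Gradient descent moves in the -F' direction, i.e. theta is increasing.
The nearest critical point in that direction is theta = -1, where F'' = 32 > 0 (a local minimum). The iterate converges there.

-1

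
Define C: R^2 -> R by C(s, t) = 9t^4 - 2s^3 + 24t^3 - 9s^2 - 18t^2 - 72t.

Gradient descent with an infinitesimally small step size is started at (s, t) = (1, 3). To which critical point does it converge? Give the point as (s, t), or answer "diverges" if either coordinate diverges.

C is separable, so gradient descent decouples: s follows -∂C/∂s, t follows -∂C/∂t.
∂C/∂s = -6s(s + 3); at s=1 this is -24, so s increases.
∂C/∂t = 36(t - 1)(t + 1)(t + 2); at t=3 this is 1440, so t decreases.
The s-coordinate has no critical point in that direction and runs off to infinity.

diverges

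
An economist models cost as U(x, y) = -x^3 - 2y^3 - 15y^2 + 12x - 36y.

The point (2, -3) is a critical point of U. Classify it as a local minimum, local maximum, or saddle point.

saddle point

The mixed partial ∂²U/∂x∂y is 0, so the Hessian at any point is diag(U_xx, U_yy) = diag(-6x, -6(2y + 5)).
At (2, -3): H = diag(-12, 6).
The eigenvalues have opposite signs, so H is indefinite: a saddle point.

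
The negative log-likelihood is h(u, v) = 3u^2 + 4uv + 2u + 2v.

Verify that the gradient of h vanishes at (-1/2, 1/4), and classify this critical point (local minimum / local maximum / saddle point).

∇h = (6u + 4v + 2, 4u + 2); substituting (-1/2, 1/4) gives ∇h = (0, 0), so (-1/2, 1/4) is indeed a critical point.
The Hessian of h is constant: H = [[6, 4], [4, 0]].
det(H) = 6·0 − 4² = -16.
Since det(H) < 0, H is indefinite and the critical point is a saddle point.

saddle point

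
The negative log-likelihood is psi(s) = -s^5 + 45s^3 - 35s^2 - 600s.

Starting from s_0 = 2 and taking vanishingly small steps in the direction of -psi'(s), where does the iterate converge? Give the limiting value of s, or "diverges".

psi'(s) = -5(s - 4)(s - 3)(s + 2)(s + 5), so psi'(2) = -280.
Gradient descent moves in the -psi' direction, i.e. s is increasing.
The nearest critical point in that direction is s = 3, where psi'' = 200 > 0 (a local minimum). The iterate converges there.

3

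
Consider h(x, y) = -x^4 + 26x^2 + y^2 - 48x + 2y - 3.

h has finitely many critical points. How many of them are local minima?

h separates as a function of x plus a function of y, so ∇h=0 decouples.
∂h/∂x = -4(x - 3)(x - 1)(x + 4) = 0 at x ∈ {-4, 1, 3}; ∂h/∂y = 2(y + 1) = 0 at y ∈ {-1}.
The Hessian is diagonal: diag(h_xx, h_yy). Second derivatives: h_xx(-4)=-140, h_xx(1)=40, h_xx(3)=-56; h_yy(-1)=2.
Local minima occur where both diagonal entries positive: (1, -1). Count: 1.

1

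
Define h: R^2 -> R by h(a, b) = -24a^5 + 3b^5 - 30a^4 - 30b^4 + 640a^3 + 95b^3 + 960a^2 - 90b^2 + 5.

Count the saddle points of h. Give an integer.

8

h separates as a function of a plus a function of b, so ∇h=0 decouples.
∂h/∂a = -120a(a - 4)(a + 1)(a + 4) = 0 at a ∈ {-4, -1, 0, 4}; ∂h/∂b = 15b(b - 4)(b - 3)(b - 1) = 0 at b ∈ {0, 1, 3, 4}.
The Hessian is diagonal: diag(h_aa, h_bb). Second derivatives: h_aa(-4)=11520, h_aa(-1)=-1800, h_aa(0)=1920, h_aa(4)=-19200; h_bb(0)=-180, h_bb(1)=90, h_bb(3)=-90, h_bb(4)=180.
Saddle points occur where the two diagonal entries have opposite signs: (-4, 0), (-4, 3), (-1, 1), (-1, 4), (0, 0), (0, 3), (4, 1), (4, 4). Count: 8.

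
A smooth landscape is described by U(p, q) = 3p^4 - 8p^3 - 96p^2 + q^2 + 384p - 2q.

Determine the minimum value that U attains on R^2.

U(p,q) separates as A(p) + B(q), so its minimum is min A + min B.
A'(p) = 12(p - 4)(p - 2)(p + 4) vanishes at p ∈ {-4, 2, 4}; B'(q) = 2q - 2 vanishes at q ∈ {1}.
Local minima of A (where A''>0): A(-4)=-1792, A(4)=256. Local minima of B: B(1)=-1.
So the global minimum of U is A(-4) + B(1) = -1792 − 1 = -1793, attained at (-4, 1).

-1793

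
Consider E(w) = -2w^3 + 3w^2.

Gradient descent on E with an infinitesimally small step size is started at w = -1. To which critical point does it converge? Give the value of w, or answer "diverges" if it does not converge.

E'(w) = -6w(w - 1), so E'(-1) = -12.
Gradient descent moves in the -E' direction, i.e. w is increasing.
The nearest critical point in that direction is w = 0, where E'' = 6 > 0 (a local minimum). The iterate converges there.

0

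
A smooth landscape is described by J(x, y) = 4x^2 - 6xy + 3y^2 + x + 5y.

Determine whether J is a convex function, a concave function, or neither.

J is quadratic, so its Hessian is the constant matrix H = [[8, -6], [-6, 6]].
det(H) = 12, tr(H) = 14.
det(H) > 0 and tr(H) > 0, so H is positive definite everywhere: convex.

convex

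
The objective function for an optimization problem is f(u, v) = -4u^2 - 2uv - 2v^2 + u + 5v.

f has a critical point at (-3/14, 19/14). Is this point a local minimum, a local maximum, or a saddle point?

local maximum

The Hessian of f is constant: H = [[-8, -2], [-2, -4]].
det(H) = (-8)·(-4) − (-2)² = 28.
det(H) > 0 and tr(H) = -12 < 0, so H is negative definite and the point is a local maximum.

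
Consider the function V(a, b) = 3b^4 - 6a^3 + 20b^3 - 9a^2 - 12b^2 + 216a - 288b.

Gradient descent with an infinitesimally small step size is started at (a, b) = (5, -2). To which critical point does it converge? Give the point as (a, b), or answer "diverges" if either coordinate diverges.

V is separable, so gradient descent decouples: a follows -∂V/∂a, b follows -∂V/∂b.
∂V/∂a = -18(a - 3)(a + 4); at a=5 this is -324, so a increases.
∂V/∂b = 12(b - 2)(b + 3)(b + 4); at b=-2 this is -96, so b increases.
The a-coordinate has no critical point in that direction and runs off to infinity.

diverges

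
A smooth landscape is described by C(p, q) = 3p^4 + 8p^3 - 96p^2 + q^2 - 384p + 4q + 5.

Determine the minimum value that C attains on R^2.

-1791

C(p,q) separates as A(p) + B(q) + 5, so its minimum is min A + min B + 5.
A'(p) = 12(p - 4)(p + 2)(p + 4) vanishes at p ∈ {-4, -2, 4}; B'(q) = 2q + 4 vanishes at q ∈ {-2}.
Local minima of A (where A''>0): A(-4)=256, A(4)=-1792. Local minima of B: B(-2)=-4.
So the global minimum of C is A(4) + B(-2) + 5 = -1792 − 4 + 5 = -1791, attained at (4, -2).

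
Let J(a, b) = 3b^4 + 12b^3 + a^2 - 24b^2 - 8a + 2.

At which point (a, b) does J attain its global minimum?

(4, -4)

J(a,b) separates as P(a) + Q(b) + 2, so its minimum is min P + min Q + 2.
P'(a) = 2a - 8 vanishes at a ∈ {4}; Q'(b) = 12b(b - 1)(b + 4) vanishes at b ∈ {-4, 0, 1}.
Local minima of P (where P''>0): P(4)=-16. Local minima of Q: Q(-4)=-384, Q(1)=-9.
So the global minimum of J is P(4) + Q(-4) + 2 = -16 − 384 + 2 = -398, attained at (4, -4).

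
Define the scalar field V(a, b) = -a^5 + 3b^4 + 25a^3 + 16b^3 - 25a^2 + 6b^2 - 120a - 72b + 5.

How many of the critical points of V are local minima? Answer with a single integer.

V separates as a function of a plus a function of b, so ∇V=0 decouples.
∂V/∂a = -5(a - 3)(a - 2)(a + 1)(a + 4) = 0 at a ∈ {-4, -1, 2, 3}; ∂V/∂b = 12(b - 1)(b + 2)(b + 3) = 0 at b ∈ {-3, -2, 1}.
The Hessian is diagonal: diag(V_aa, V_bb). Second derivatives: V_aa(-4)=630, V_aa(-1)=-180, V_aa(2)=90, V_aa(3)=-140; V_bb(-3)=48, V_bb(-2)=-36, V_bb(1)=144.
Local minima occur where both diagonal entries positive: (-4, -3), (-4, 1), (2, -3), (2, 1). Count: 4.

4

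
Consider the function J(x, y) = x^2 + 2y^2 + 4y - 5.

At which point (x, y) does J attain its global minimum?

J(x,y) separates as P(x) + Q(y) − 5, so its minimum is min P + min Q − 5.
P'(x) = 2x vanishes at x ∈ {0}; Q'(y) = 4y + 4 vanishes at y ∈ {-1}.
Local minima of P (where P''>0): P(0)=0. Local minima of Q: Q(-1)=-2.
So the global minimum of J is P(0) + Q(-1) − 5 = 0 − 2 − 5 = -7, attained at (0, -1).

(0, -1)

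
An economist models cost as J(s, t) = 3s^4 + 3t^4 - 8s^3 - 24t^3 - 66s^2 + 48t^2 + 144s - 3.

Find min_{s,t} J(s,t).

J(s,t) separates as P(s) + Q(t) − 3, so its minimum is min P + min Q − 3.
P'(s) = 12(s - 4)(s - 1)(s + 3) vanishes at s ∈ {-3, 1, 4}; Q'(t) = 12t(t - 4)(t - 2) vanishes at t ∈ {0, 2, 4}.
Local minima of P (where P''>0): P(-3)=-567, P(4)=-224. Local minima of Q: Q(0)=0, Q(4)=0.
So the global minimum of J is P(-3) + Q(0) − 3 = -567 + 0 − 3 = -570, attained at (-3, 0).

-570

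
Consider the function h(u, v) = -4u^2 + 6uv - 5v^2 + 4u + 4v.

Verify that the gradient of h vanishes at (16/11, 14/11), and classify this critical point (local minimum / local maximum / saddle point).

∇h = (-8u + 6v + 4, 6u - 10v + 4); substituting (16/11, 14/11) gives ∇h = (0, 0), so (16/11, 14/11) is indeed a critical point.
The Hessian of h is constant: H = [[-8, 6], [6, -10]].
det(H) = (-8)·(-10) − 6² = 44.
det(H) > 0 and tr(H) = -18 < 0, so H is negative definite and the point is a local maximum.

local maximum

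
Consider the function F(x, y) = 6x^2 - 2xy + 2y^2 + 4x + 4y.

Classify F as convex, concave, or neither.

F is quadratic, so its Hessian is the constant matrix H = [[12, -2], [-2, 4]].
det(H) = 44, tr(H) = 16.
det(H) > 0 and tr(H) > 0, so H is positive definite everywhere: convex.

convex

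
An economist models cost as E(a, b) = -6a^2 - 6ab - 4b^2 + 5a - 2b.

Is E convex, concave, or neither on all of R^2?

E is quadratic, so its Hessian is the constant matrix H = [[-12, -6], [-6, -8]].
det(H) = 60, tr(H) = -20.
det(H) > 0 and tr(H) < 0, so H is negative definite everywhere: concave.

concave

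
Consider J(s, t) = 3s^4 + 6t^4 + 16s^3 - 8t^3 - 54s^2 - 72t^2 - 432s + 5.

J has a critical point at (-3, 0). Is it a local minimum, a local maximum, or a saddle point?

The mixed partial ∂²J/∂s∂t is 0, so the Hessian at any point is diag(J_ss, J_tt) = diag(12(3s^2 + 8s - 9), 24(3t^2 - 2t - 6)).
At (-3, 0): H = diag(-72, -144).
Both eigenvalues are negative, so H is negative definite: a local maximum.

local maximum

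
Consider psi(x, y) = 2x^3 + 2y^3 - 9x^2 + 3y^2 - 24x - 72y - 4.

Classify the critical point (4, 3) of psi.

local minimum

The mixed partial ∂²psi/∂x∂y is 0, so the Hessian at any point is diag(psi_xx, psi_yy) = diag(6(2x - 3), 6(2y + 1)).
At (4, 3): H = diag(30, 42).
Both eigenvalues are positive, so H is positive definite: a local minimum.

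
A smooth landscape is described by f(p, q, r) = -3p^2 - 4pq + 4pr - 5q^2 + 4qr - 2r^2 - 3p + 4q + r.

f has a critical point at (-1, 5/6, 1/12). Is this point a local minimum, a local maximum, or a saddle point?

local maximum

The Hessian is constant: H = [[-6, -4, 4], [-4, -10, 4], [4, 4, -4]].
Leading principal minors: Δ₁ = -6, Δ₂ = 44, Δ₃ = -48.
The minors alternate sign starting negative (−, +, −), so H is negative definite: a local maximum.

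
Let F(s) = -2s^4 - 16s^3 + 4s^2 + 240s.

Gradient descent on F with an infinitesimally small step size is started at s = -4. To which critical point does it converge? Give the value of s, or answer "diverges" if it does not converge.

-3

F'(s) = -8(s - 2)(s + 3)(s + 5), so F'(-4) = -48.
Gradient descent moves in the -F' direction, i.e. s is increasing.
The nearest critical point in that direction is s = -3, where F'' = 80 > 0 (a local minimum). The iterate converges there.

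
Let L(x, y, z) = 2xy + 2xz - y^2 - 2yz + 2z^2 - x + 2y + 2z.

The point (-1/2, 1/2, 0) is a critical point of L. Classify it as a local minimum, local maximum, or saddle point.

The Hessian is constant: H = [[0, 2, 2], [2, -2, -2], [2, -2, 4]].
Leading principal minors: Δ₁ = 0, Δ₂ = -4, Δ₃ = -24.
The minors fit neither the all-positive nor the alternating-sign pattern, so H is indefinite: a saddle point.

saddle point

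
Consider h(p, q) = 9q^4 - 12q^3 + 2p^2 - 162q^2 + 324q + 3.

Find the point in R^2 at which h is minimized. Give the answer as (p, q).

(0, -3)

h(p,q) separates as A(p) + B(q) + 3, so its minimum is min A + min B + 3.
A'(p) = 4p vanishes at p ∈ {0}; B'(q) = 36(q - 3)(q - 1)(q + 3) vanishes at q ∈ {-3, 1, 3}.
Local minima of A (where A''>0): A(0)=0. Local minima of B: B(-3)=-1377, B(3)=-81.
So the global minimum of h is A(0) + B(-3) + 3 = 0 − 1377 + 3 = -1374, attained at (0, -3).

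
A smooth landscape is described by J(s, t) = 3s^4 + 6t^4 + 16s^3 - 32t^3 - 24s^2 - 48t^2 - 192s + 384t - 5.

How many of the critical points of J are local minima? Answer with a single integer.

4

J separates as a function of s plus a function of t, so ∇J=0 decouples.
∂J/∂s = 12(s - 2)(s + 2)(s + 4) = 0 at s ∈ {-4, -2, 2}; ∂J/∂t = 24(t - 4)(t - 2)(t + 2) = 0 at t ∈ {-2, 2, 4}.
The Hessian is diagonal: diag(J_ss, J_tt). Second derivatives: J_ss(-4)=144, J_ss(-2)=-96, J_ss(2)=288; J_tt(-2)=576, J_tt(2)=-192, J_tt(4)=288.
Local minima occur where both diagonal entries positive: (-4, -2), (-4, 4), (2, -2), (2, 4). Count: 4.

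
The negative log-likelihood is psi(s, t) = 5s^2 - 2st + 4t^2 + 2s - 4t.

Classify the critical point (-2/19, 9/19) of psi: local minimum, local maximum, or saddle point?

The Hessian of psi is constant: H = [[10, -2], [-2, 8]].
det(H) = 10·8 − (-2)² = 76.
det(H) > 0 and tr(H) = 18 > 0, so H is positive definite and the point is a local minimum.

local minimum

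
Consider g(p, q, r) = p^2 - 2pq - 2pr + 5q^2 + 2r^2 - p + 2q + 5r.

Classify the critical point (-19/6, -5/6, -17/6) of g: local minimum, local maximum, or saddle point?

The Hessian is constant: H = [[2, -2, -2], [-2, 10, 0], [-2, 0, 4]].
Leading principal minors: Δ₁ = 2, Δ₂ = 16, Δ₃ = 24.
All leading minors are positive, so H is positive definite: a local minimum.

local minimum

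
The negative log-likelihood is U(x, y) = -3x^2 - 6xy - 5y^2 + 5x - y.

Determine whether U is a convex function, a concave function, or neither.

concave

U is quadratic, so its Hessian is the constant matrix H = [[-6, -6], [-6, -10]].
det(H) = 24, tr(H) = -16.
det(H) > 0 and tr(H) < 0, so H is negative definite everywhere: concave.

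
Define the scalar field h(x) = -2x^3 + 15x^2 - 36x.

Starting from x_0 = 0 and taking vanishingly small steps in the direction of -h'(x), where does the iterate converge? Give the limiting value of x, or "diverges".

2

h'(x) = -6(x - 3)(x - 2), so h'(0) = -36.
Gradient descent moves in the -h' direction, i.e. x is increasing.
The nearest critical point in that direction is x = 2, where h'' = 6 > 0 (a local minimum). The iterate converges there.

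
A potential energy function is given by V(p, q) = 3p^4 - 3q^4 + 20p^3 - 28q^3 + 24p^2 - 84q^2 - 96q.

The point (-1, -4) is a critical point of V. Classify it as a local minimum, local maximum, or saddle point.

local maximum

The mixed partial ∂²V/∂p∂q is 0, so the Hessian at any point is diag(V_pp, V_qq) = diag(12(3p^2 + 10p + 4), -12(3q^2 + 14q + 14)).
At (-1, -4): H = diag(-36, -72).
Both eigenvalues are negative, so H is negative definite: a local maximum.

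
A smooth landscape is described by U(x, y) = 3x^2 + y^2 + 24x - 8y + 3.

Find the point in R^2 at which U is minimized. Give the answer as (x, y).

U(x,y) separates as P(x) + Q(y) + 3, so its minimum is min P + min Q + 3.
P'(x) = 6x + 24 vanishes at x ∈ {-4}; Q'(y) = 2y - 8 vanishes at y ∈ {4}.
Local minima of P (where P''>0): P(-4)=-48. Local minima of Q: Q(4)=-16.
So the global minimum of U is P(-4) + Q(4) + 3 = -48 − 16 + 3 = -61, attained at (-4, 4).

(-4, 4)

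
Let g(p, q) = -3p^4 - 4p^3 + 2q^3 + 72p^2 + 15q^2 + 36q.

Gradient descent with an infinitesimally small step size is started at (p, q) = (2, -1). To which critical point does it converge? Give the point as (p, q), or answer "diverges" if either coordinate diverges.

g is separable, so gradient descent decouples: p follows -∂g/∂p, q follows -∂g/∂q.
∂g/∂p = -12p(p - 3)(p + 4); at p=2 this is 144, so p decreases.
∂g/∂q = 6(q + 2)(q + 3); at q=-1 this is 12, so q decreases.
p converges to its nearest critical value 0 (a local min of the p-part); q converges to -2. The iterate converges to (0, -2).

(0, -2)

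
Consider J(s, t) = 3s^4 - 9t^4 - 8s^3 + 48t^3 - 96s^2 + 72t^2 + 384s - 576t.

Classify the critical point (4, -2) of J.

saddle point

The mixed partial ∂²J/∂s∂t is 0, so the Hessian at any point is diag(J_ss, J_tt) = diag(12(3s^2 - 4s - 16), 36(-3t^2 + 8t + 4)).
At (4, -2): H = diag(192, -864).
The eigenvalues have opposite signs, so H is indefinite: a saddle point.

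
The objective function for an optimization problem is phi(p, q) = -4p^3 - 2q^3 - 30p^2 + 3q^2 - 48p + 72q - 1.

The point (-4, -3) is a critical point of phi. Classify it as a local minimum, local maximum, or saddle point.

local minimum

The mixed partial ∂²phi/∂p∂q is 0, so the Hessian at any point is diag(phi_pp, phi_qq) = diag(-12(2p + 5), 6(-2q + 1)).
At (-4, -3): H = diag(36, 42).
Both eigenvalues are positive, so H is positive definite: a local minimum.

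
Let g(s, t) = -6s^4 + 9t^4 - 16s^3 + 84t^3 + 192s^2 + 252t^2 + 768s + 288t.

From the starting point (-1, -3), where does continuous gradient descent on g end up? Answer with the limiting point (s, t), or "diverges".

g is separable, so gradient descent decouples: s follows -∂g/∂s, t follows -∂g/∂t.
∂g/∂s = -24(s - 4)(s + 2)(s + 4); at s=-1 this is 360, so s decreases.
∂g/∂t = 36(t + 1)(t + 2)(t + 4); at t=-3 this is 72, so t decreases.
s converges to its nearest critical value -2 (a local min of the s-part); t converges to -4. The iterate converges to (-2, -4).

(-2, -4)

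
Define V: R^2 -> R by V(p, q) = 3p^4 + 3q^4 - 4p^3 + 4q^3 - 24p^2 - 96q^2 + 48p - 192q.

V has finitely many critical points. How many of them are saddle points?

4

V separates as a function of p plus a function of q, so ∇V=0 decouples.
∂V/∂p = 12(p - 2)(p - 1)(p + 2) = 0 at p ∈ {-2, 1, 2}; ∂V/∂q = 12(q - 4)(q + 1)(q + 4) = 0 at q ∈ {-4, -1, 4}.
The Hessian is diagonal: diag(V_pp, V_qq). Second derivatives: V_pp(-2)=144, V_pp(1)=-36, V_pp(2)=48; V_qq(-4)=288, V_qq(-1)=-180, V_qq(4)=480.
Saddle points occur where the two diagonal entries have opposite signs: (-2, -1), (1, -4), (1, 4), (2, -1). Count: 4.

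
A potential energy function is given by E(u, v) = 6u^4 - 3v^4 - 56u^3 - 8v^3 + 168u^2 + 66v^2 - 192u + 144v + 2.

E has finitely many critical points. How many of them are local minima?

E separates as a function of u plus a function of v, so ∇E=0 decouples.
∂E/∂u = 24(u - 4)(u - 2)(u - 1) = 0 at u ∈ {1, 2, 4}; ∂E/∂v = -12(v - 3)(v + 1)(v + 4) = 0 at v ∈ {-4, -1, 3}.
The Hessian is diagonal: diag(E_uu, E_vv). Second derivatives: E_uu(1)=72, E_uu(2)=-48, E_uu(4)=144; E_vv(-4)=-252, E_vv(-1)=144, E_vv(3)=-336.
Local minima occur where both diagonal entries positive: (1, -1), (4, -1). Count: 2.

2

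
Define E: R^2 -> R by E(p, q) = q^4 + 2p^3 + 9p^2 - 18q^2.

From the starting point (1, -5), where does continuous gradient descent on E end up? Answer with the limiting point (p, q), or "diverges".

(0, -3)

E is separable, so gradient descent decouples: p follows -∂E/∂p, q follows -∂E/∂q.
∂E/∂p = 6p(p + 3); at p=1 this is 24, so p decreases.
∂E/∂q = 4q(q - 3)(q + 3); at q=-5 this is -320, so q increases.
p converges to its nearest critical value 0 (a local min of the p-part); q converges to -3. The iterate converges to (0, -3).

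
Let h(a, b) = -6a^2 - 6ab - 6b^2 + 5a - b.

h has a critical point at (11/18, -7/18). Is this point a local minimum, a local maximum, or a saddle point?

The Hessian of h is constant: H = [[-12, -6], [-6, -12]].
det(H) = (-12)·(-12) − (-6)² = 108.
det(H) > 0 and tr(H) = -24 < 0, so H is negative definite and the point is a local maximum.

local maximum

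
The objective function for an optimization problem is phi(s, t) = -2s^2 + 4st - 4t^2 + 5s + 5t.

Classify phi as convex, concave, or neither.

phi is quadratic, so its Hessian is the constant matrix H = [[-4, 4], [4, -8]].
det(H) = 16, tr(H) = -12.
det(H) > 0 and tr(H) < 0, so H is negative definite everywhere: concave.

concave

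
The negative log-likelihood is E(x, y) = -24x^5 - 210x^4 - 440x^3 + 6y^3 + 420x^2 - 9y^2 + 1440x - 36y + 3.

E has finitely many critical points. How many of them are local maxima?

2

E separates as a function of x plus a function of y, so ∇E=0 decouples.
∂E/∂x = -120(x - 1)(x + 1)(x + 3)(x + 4) = 0 at x ∈ {-4, -3, -1, 1}; ∂E/∂y = 18(y - 2)(y + 1) = 0 at y ∈ {-1, 2}.
The Hessian is diagonal: diag(E_xx, E_yy). Second derivatives: E_xx(-4)=1800, E_xx(-3)=-960, E_xx(-1)=1440, E_xx(1)=-4800; E_yy(-1)=-54, E_yy(2)=54.
Local maxima occur where both diagonal entries negative: (-3, -1), (1, -1). Count: 2.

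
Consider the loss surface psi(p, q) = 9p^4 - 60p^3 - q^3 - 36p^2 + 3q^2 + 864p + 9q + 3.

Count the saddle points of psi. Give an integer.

psi separates as a function of p plus a function of q, so ∇psi=0 decouples.
∂psi/∂p = 36(p - 4)(p - 3)(p + 2) = 0 at p ∈ {-2, 3, 4}; ∂psi/∂q = -3(q - 3)(q + 1) = 0 at q ∈ {-1, 3}.
The Hessian is diagonal: diag(psi_pp, psi_qq). Second derivatives: psi_pp(-2)=1080, psi_pp(3)=-180, psi_pp(4)=216; psi_qq(-1)=12, psi_qq(3)=-12.
Saddle points occur where the two diagonal entries have opposite signs: (-2, 3), (3, -1), (4, 3). Count: 3.

3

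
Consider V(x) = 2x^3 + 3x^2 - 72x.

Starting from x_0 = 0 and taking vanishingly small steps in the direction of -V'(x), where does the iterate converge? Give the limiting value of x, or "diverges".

3

V'(x) = 6(x - 3)(x + 4), so V'(0) = -72.
Gradient descent moves in the -V' direction, i.e. x is increasing.
The nearest critical point in that direction is x = 3, where V'' = 42 > 0 (a local minimum). The iterate converges there.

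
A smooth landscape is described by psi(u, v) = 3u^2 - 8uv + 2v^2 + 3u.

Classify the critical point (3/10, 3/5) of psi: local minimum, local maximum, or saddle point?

saddle point

The Hessian of psi is constant: H = [[6, -8], [-8, 4]].
det(H) = 6·4 − (-8)² = -40.
Since det(H) < 0, H is indefinite and the critical point is a saddle point.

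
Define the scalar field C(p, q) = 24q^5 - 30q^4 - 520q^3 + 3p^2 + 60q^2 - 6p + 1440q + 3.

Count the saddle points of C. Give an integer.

2

C separates as a function of p plus a function of q, so ∇C=0 decouples.
∂C/∂p = 6(p - 1) = 0 at p ∈ {1}; ∂C/∂q = 120(q - 4)(q - 1)(q + 1)(q + 3) = 0 at q ∈ {-3, -1, 1, 4}.
The Hessian is diagonal: diag(C_pp, C_qq). Second derivatives: C_pp(1)=6; C_qq(-3)=-6720, C_qq(-1)=2400, C_qq(1)=-2880, C_qq(4)=12600.
Saddle points occur where the two diagonal entries have opposite signs: (1, -3), (1, 1). Count: 2.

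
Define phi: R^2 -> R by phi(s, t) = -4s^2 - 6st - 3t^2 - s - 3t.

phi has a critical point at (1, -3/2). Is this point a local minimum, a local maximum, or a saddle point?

local maximum

The Hessian of phi is constant: H = [[-8, -6], [-6, -6]].
det(H) = (-8)·(-6) − (-6)² = 12.
det(H) > 0 and tr(H) = -14 < 0, so H is negative definite and the point is a local maximum.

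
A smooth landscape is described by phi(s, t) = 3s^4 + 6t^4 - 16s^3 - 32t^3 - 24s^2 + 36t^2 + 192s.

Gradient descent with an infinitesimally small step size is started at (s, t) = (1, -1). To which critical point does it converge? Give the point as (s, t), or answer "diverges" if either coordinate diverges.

(-2, 0)

phi is separable, so gradient descent decouples: s follows -∂phi/∂s, t follows -∂phi/∂t.
∂phi/∂s = 12(s - 4)(s - 2)(s + 2); at s=1 this is 108, so s decreases.
∂phi/∂t = 24t(t - 3)(t - 1); at t=-1 this is -192, so t increases.
s converges to its nearest critical value -2 (a local min of the s-part); t converges to 0. The iterate converges to (-2, 0).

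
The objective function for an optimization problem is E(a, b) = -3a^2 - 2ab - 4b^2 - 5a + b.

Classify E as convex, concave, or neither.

E is quadratic, so its Hessian is the constant matrix H = [[-6, -2], [-2, -8]].
det(H) = 44, tr(H) = -14.
det(H) > 0 and tr(H) < 0, so H is negative definite everywhere: concave.

concave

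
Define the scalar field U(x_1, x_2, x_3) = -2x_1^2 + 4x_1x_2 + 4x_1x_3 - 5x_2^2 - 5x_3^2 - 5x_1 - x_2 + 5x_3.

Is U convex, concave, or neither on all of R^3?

concave

U is quadratic, so its Hessian is the constant matrix H = [[-4, 4, 4], [4, -10, 0], [4, 0, -10]].
Leading principal minors: -4, 24, -80.
Signs alternate −, +, − ⇒ H ≺ 0 ⇒ concave.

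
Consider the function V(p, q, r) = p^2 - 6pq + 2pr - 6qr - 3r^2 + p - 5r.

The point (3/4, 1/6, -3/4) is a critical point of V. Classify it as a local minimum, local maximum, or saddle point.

The Hessian is constant: H = [[2, -6, 2], [-6, 0, -6], [2, -6, -6]].
Leading principal minors: Δ₁ = 2, Δ₂ = -36, Δ₃ = 288.
The minors fit neither the all-positive nor the alternating-sign pattern, so H is indefinite: a saddle point.

saddle point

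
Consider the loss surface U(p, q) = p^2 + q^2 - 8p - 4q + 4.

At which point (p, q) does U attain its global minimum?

U(p,q) separates as A(p) + B(q) + 4, so its minimum is min A + min B + 4.
A'(p) = 2p - 8 vanishes at p ∈ {4}; B'(q) = 2q - 4 vanishes at q ∈ {2}.
Local minima of A (where A''>0): A(4)=-16. Local minima of B: B(2)=-4.
So the global minimum of U is A(4) + B(2) + 4 = -16 − 4 + 4 = -16, attained at (4, 2).

(4, 2)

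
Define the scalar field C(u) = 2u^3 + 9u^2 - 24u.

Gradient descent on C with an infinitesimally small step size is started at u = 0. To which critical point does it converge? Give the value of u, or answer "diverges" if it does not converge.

1

C'(u) = 6(u - 1)(u + 4), so C'(0) = -24.
Gradient descent moves in the -C' direction, i.e. u is increasing.
The nearest critical point in that direction is u = 1, where C'' = 30 > 0 (a local minimum). The iterate converges there.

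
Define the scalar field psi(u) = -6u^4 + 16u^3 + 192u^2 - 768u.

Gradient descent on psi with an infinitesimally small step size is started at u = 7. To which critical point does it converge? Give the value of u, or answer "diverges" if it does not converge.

diverges

psi'(u) = -24(u - 4)(u - 2)(u + 4), so psi'(7) = -3960.
Gradient descent moves in the -psi' direction, i.e. u is increasing.
There is no critical point above u=7, and psi' keeps the same sign, so the iterate runs off to +∞.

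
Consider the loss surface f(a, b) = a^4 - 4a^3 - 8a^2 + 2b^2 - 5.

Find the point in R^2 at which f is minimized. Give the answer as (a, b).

(4, 0)

f(a,b) separates as P(a) + Q(b) − 5, so its minimum is min P + min Q − 5.
P'(a) = 4a(a - 4)(a + 1) vanishes at a ∈ {-1, 0, 4}; Q'(b) = 4b vanishes at b ∈ {0}.
Local minima of P (where P''>0): P(-1)=-3, P(4)=-128. Local minima of Q: Q(0)=0.
So the global minimum of f is P(4) + Q(0) − 5 = -128 + 0 − 5 = -133, attained at (4, 0).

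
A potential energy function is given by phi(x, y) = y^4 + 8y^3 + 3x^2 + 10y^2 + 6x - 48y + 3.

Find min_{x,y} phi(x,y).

phi(x,y) separates as P(x) + Q(y) + 3, so its minimum is min P + min Q + 3.
P'(x) = 6x + 6 vanishes at x ∈ {-1}; Q'(y) = 4(y - 1)(y + 3)(y + 4) vanishes at y ∈ {-4, -3, 1}.
Local minima of P (where P''>0): P(-1)=-3. Local minima of Q: Q(-4)=96, Q(1)=-29.
So the global minimum of phi is P(-1) + Q(1) + 3 = -3 − 29 + 3 = -29, attained at (-1, 1).

-29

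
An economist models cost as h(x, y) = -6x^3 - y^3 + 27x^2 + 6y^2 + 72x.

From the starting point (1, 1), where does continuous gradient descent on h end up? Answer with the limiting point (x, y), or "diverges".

h is separable, so gradient descent decouples: x follows -∂h/∂x, y follows -∂h/∂y.
∂h/∂x = -18(x - 4)(x + 1); at x=1 this is 108, so x decreases.
∂h/∂y = -3y(y - 4); at y=1 this is 9, so y decreases.
x converges to its nearest critical value -1 (a local min of the x-part); y converges to 0. The iterate converges to (-1, 0).

(-1, 0)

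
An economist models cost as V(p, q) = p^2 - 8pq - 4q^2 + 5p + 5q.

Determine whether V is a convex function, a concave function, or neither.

neither

V is quadratic, so its Hessian is the constant matrix H = [[2, -8], [-8, -8]].
det(H) = -80, tr(H) = -6.
det(H) < 0, so H is indefinite: neither convex nor concave.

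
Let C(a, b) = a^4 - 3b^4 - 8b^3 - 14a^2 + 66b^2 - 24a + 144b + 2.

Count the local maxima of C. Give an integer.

C separates as a function of a plus a function of b, so ∇C=0 decouples.
∂C/∂a = 4(a - 3)(a + 1)(a + 2) = 0 at a ∈ {-2, -1, 3}; ∂C/∂b = -12(b - 3)(b + 1)(b + 4) = 0 at b ∈ {-4, -1, 3}.
The Hessian is diagonal: diag(C_aa, C_bb). Second derivatives: C_aa(-2)=20, C_aa(-1)=-16, C_aa(3)=80; C_bb(-4)=-252, C_bb(-1)=144, C_bb(3)=-336.
Local maxima occur where both diagonal entries negative: (-1, -4), (-1, 3). Count: 2.

2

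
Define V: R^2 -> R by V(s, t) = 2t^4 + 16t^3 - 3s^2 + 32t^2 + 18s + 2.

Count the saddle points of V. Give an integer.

V separates as a function of s plus a function of t, so ∇V=0 decouples.
∂V/∂s = -6(s - 3) = 0 at s ∈ {3}; ∂V/∂t = 8t(t + 2)(t + 4) = 0 at t ∈ {-4, -2, 0}.
The Hessian is diagonal: diag(V_ss, V_tt). Second derivatives: V_ss(3)=-6; V_tt(-4)=64, V_tt(-2)=-32, V_tt(0)=64.
Saddle points occur where the two diagonal entries have opposite signs: (3, -4), (3, 0). Count: 2.

2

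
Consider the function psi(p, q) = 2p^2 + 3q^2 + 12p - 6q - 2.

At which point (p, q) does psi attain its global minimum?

psi(p,q) separates as A(p) + B(q) − 2, so its minimum is min A + min B − 2.
A'(p) = 4p + 12 vanishes at p ∈ {-3}; B'(q) = 6q - 6 vanishes at q ∈ {1}.
Local minima of A (where A''>0): A(-3)=-18. Local minima of B: B(1)=-3.
So the global minimum of psi is A(-3) + B(1) − 2 = -18 − 3 − 2 = -23, attained at (-3, 1).

(-3, 1)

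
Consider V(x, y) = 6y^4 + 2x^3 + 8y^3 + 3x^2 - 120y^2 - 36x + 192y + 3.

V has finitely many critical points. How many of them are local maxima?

1

V separates as a function of x plus a function of y, so ∇V=0 decouples.
∂V/∂x = 6(x - 2)(x + 3) = 0 at x ∈ {-3, 2}; ∂V/∂y = 24(y - 2)(y - 1)(y + 4) = 0 at y ∈ {-4, 1, 2}.
The Hessian is diagonal: diag(V_xx, V_yy). Second derivatives: V_xx(-3)=-30, V_xx(2)=30; V_yy(-4)=720, V_yy(1)=-120, V_yy(2)=144.
Local maxima occur where both diagonal entries negative: (-3, 1). Count: 1.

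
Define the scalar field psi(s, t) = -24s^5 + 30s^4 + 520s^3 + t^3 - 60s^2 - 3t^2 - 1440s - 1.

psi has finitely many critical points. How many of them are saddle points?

psi separates as a function of s plus a function of t, so ∇psi=0 decouples.
∂psi/∂s = -120(s - 4)(s - 1)(s + 1)(s + 3) = 0 at s ∈ {-3, -1, 1, 4}; ∂psi/∂t = 3t(t - 2) = 0 at t ∈ {0, 2}.
The Hessian is diagonal: diag(psi_ss, psi_tt). Second derivatives: psi_ss(-3)=6720, psi_ss(-1)=-2400, psi_ss(1)=2880, psi_ss(4)=-12600; psi_tt(0)=-6, psi_tt(2)=6.
Saddle points occur where the two diagonal entries have opposite signs: (-3, 0), (-1, 2), (1, 0), (4, 2). Count: 4.

4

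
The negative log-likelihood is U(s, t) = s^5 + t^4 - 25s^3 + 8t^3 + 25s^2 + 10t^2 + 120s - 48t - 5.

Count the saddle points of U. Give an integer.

6

U separates as a function of s plus a function of t, so ∇U=0 decouples.
∂U/∂s = 5(s - 3)(s - 2)(s + 1)(s + 4) = 0 at s ∈ {-4, -1, 2, 3}; ∂U/∂t = 4(t - 1)(t + 3)(t + 4) = 0 at t ∈ {-4, -3, 1}.
The Hessian is diagonal: diag(U_ss, U_tt). Second derivatives: U_ss(-4)=-630, U_ss(-1)=180, U_ss(2)=-90, U_ss(3)=140; U_tt(-4)=20, U_tt(-3)=-16, U_tt(1)=80.
Saddle points occur where the two diagonal entries have opposite signs: (-4, -4), (-4, 1), (-1, -3), (2, -4), (2, 1), (3, -3). Count: 6.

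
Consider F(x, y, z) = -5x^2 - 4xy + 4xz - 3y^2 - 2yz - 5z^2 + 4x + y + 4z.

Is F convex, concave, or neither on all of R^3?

concave

F is quadratic, so its Hessian is the constant matrix H = [[-10, -4, 4], [-4, -6, -2], [4, -2, -10]].
Leading principal minors: -10, 44, -240.
Signs alternate −, +, − ⇒ H ≺ 0 ⇒ concave.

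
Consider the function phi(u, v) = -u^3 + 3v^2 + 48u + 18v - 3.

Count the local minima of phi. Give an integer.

phi separates as a function of u plus a function of v, so ∇phi=0 decouples.
∂phi/∂u = -3(u - 4)(u + 4) = 0 at u ∈ {-4, 4}; ∂phi/∂v = 6(v + 3) = 0 at v ∈ {-3}.
The Hessian is diagonal: diag(phi_uu, phi_vv). Second derivatives: phi_uu(-4)=24, phi_uu(4)=-24; phi_vv(-3)=6.
Local minima occur where both diagonal entries positive: (-4, -3). Count: 1.

1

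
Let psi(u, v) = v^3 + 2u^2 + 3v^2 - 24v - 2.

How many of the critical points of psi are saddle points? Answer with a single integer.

1

psi separates as a function of u plus a function of v, so ∇psi=0 decouples.
∂psi/∂u = 4u = 0 at u ∈ {0}; ∂psi/∂v = 3(v - 2)(v + 4) = 0 at v ∈ {-4, 2}.
The Hessian is diagonal: diag(psi_uu, psi_vv). Second derivatives: psi_uu(0)=4; psi_vv(-4)=-18, psi_vv(2)=18.
Saddle points occur where the two diagonal entries have opposite signs: (0, -4). Count: 1.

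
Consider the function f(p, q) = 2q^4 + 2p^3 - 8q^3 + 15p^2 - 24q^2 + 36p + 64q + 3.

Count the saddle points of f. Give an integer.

f separates as a function of p plus a function of q, so ∇f=0 decouples.
∂f/∂p = 6(p + 2)(p + 3) = 0 at p ∈ {-3, -2}; ∂f/∂q = 8(q - 4)(q - 1)(q + 2) = 0 at q ∈ {-2, 1, 4}.
The Hessian is diagonal: diag(f_pp, f_qq). Second derivatives: f_pp(-3)=-6, f_pp(-2)=6; f_qq(-2)=144, f_qq(1)=-72, f_qq(4)=144.
Saddle points occur where the two diagonal entries have opposite signs: (-3, -2), (-3, 4), (-2, 1). Count: 3.

3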